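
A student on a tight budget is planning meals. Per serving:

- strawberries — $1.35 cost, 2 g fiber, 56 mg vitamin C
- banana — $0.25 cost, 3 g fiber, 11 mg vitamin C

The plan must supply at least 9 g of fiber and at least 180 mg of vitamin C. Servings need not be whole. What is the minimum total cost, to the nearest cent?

$4.09

Two binding constraints pin down two serving amounts, so the optimal mix uses at most two foods. The candidates are each food alone (scaled to the tighter of fiber/vitamin C) and each pair with both constraints tight.
strawberries only: max(9/2, 180/56) = 4.5 servings → $6.08.
banana only: max(9/3, 180/11) = 16.36 servings → $4.09.
strawberries + banana with both tight: 3.021 servings and 0.9863 servings → $4.32.
So the least-cost plan costs $4.09.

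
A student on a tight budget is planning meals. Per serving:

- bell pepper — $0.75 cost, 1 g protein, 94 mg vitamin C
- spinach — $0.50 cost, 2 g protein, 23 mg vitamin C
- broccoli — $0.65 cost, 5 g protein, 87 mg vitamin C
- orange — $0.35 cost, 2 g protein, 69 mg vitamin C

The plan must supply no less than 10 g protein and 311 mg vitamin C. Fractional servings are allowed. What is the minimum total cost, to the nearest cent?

$1.66

Check every corner: each single food scaled to meet both minima, and each pair solved so both constraints bind.
bell pepper only: max(10/1, 311/94) = 10 servings → $7.50.
spinach only: max(10/2, 311/23) = 13.52 servings → $6.76.
broccoli only: max(10/5, 311/87) = 3.575 servings → $2.32.
orange only: max(10/2, 311/69) = 5 servings → $1.75.
bell pepper + spinach with both tight: 2.376 servings and 3.812 servings → $3.69.
bell pepper + broccoli with both tight: 1.789 servings and 1.642 servings → $2.41.
bell pepper + orange: intersection lies outside the first quadrant.
spinach + broccoli with both targets exact would need a negative amount; discard.
spinach + orange with both tight: 0.7391 servings and 4.261 servings → $1.86.
broccoli + orange with both tight: 0.3977 servings and 4.006 servings → $1.66.
Cheapest feasible corner: $1.66.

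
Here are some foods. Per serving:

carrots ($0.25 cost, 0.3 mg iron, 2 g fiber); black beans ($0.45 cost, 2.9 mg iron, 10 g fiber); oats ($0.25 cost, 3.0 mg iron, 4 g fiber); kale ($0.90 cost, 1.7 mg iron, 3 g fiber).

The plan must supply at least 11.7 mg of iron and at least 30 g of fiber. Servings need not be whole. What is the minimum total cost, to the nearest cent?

$1.46

A basic optimal solution has at most two foods positive. Try each food alone and each pair with both targets met exactly.
carrots only: max(11.7/0.3, 30/2) = 39 servings → $9.75.
black beans only: max(11.7/2.9, 30/10) = 4.034 servings → $1.82.
oats only: max(11.7/3.0, 30/4) = 7.5 servings → $1.88.
kale only: max(11.7/1.7, 30/3) = 10 servings → $9.00.
carrots + black beans: intersection lies outside the first quadrant.
carrots + oats with both tight: 9 servings and 3 servings → $3.00.
carrots + kale with both tight: 6.36 servings and 5.76 servings → $6.77.
black beans + oats with both tight: 2.348 servings and 1.63 servings → $1.46.
black beans + kale with both tight: 1.916 servings and 3.614 servings → $4.12.
oats + kale: intersection lies outside the first quadrant.
Cheapest feasible corner: $1.46.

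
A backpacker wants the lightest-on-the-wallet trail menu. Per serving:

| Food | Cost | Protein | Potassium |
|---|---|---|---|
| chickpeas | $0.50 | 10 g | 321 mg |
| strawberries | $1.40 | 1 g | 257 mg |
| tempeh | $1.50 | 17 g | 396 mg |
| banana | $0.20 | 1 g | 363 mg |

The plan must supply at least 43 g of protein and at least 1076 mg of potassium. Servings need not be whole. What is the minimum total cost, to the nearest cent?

$2.15

An LP optimum is at a vertex; with two nutrient constraints at most two foods are used. Check each candidate.
chickpeas only: max(43/10, 1076/321) = 4.3 servings → $2.15.
strawberries only: max(43/1, 1076/257) = 43 servings → $60.20.
tempeh only: max(43/17, 1076/396) = 2.717 servings → $4.08.
banana only: max(43/1, 1076/363) = 43 servings → $8.60.
chickpeas + strawberries with both targets exact would need a negative amount; discard.
chickpeas + tempeh with both tight: 0.8444 servings and 2.033 servings → $3.47.
chickpeas + banana: the both-tight solution has a negative serving — not a feasible corner.
strawberries + tempeh with both tight: 0.3181 servings and 2.511 servings → $4.21.
strawberries + banana with both targets exact would need a negative amount; discard.
tempeh + banana with both tight: 2.517 servings and 0.2189 servings → $3.82.
Cheapest feasible corner: $2.15.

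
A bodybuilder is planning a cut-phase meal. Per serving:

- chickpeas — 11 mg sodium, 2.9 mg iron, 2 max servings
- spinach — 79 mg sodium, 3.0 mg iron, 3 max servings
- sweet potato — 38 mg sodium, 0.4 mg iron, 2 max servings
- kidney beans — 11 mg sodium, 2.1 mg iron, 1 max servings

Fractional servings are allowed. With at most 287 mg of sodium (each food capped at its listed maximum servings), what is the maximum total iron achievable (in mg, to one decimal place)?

Iron per mg sodium: chickpeas 0.2636, kidney beans 0.1909, spinach 0.03797, sweet potato 0.01053.
Take 2 servings of chickpeas: uses 22 mg sodium, +5.8 mg iron (running total 5.8 mg).
Take 1 serving of kidney beans: uses 11 mg sodium, +2.1 mg iron (running total 7.9 mg).
Take 3 servings of spinach: uses 237 mg sodium, +9.0 mg iron (running total 16.9 mg).
Take 0.4474 servings of sweet potato: uses 17 mg sodium, +0.2 mg iron (running total 17.1 mg).
Filling greedily by iron-per-mg sodium is optimal for one linear limit, giving 17.1 mg.

17.1 mg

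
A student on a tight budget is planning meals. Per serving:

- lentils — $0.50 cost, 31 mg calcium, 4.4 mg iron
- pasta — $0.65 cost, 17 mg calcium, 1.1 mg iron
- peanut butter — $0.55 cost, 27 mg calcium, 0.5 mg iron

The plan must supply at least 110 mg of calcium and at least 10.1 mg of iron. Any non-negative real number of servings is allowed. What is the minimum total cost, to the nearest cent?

With two linear requirements the optimum uses one or two foods; enumerate the corners.
lentils only: max(110/31, 10.1/4.4) = 3.548 servings → $1.77.
pasta only: max(110/17, 10.1/1.1) = 9.182 servings → $5.97.
peanut butter only: max(110/27, 10.1/0.5) = 20.2 servings → $11.11.
lentils + pasta with both tight: 1.246 servings and 4.199 servings → $3.35.
lentils + peanut butter with both tight: 2.107 servings and 1.654 servings → $1.96.
pasta + peanut butter: the both-tight solution has a negative serving — not a feasible corner.
Cheapest feasible corner: $1.77.

$1.77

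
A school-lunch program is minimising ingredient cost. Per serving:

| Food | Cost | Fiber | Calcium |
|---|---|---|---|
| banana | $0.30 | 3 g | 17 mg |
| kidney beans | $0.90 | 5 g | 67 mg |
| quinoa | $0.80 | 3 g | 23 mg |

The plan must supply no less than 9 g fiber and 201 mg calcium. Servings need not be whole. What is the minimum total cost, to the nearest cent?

Compare the cost at each extreme point of the feasible region.
banana only: max(9/3, 201/17) = 11.82 servings → $3.55.
kidney beans only: max(9/5, 201/67) = 3 servings → $2.70.
quinoa only: max(9/3, 201/23) = 8.739 servings → $6.99.
banana + kidney beans with both targets exact would need a negative amount; discard.
banana + quinoa with both targets exact would need a negative amount; discard.
kidney beans + quinoa with both targets exact would need a negative amount; discard.
Cheapest feasible corner: $2.70.

$2.70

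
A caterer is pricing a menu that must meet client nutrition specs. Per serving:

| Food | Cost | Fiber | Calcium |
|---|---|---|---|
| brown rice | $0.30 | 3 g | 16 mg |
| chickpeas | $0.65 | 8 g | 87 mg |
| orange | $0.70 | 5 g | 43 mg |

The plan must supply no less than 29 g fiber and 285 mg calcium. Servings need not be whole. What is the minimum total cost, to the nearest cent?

$2.36

The cheapest plan sits at a corner of the feasible region — with two constraints it uses at most two foods.
brown rice only: max(29/3, 285/16) = 17.81 servings → $5.34.
chickpeas only: max(29/8, 285/87) = 3.625 servings → $2.36.
orange only: max(29/5, 285/43) = 6.628 servings → $4.64.
brown rice + chickpeas with both tight: 1.827 servings and 2.94 servings → $2.46.
brown rice + orange: the both-tight solution has a negative serving — not a feasible corner.
chickpeas + orange with both tight: 1.956 servings and 2.67 servings → $3.14.
The minimum over all feasible corners is $2.36.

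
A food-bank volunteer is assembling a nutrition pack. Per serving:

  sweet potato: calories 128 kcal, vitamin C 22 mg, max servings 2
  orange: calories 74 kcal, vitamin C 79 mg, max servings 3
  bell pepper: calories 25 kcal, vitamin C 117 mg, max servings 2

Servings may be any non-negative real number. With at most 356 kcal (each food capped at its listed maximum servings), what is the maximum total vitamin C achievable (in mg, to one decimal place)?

Vitamin C per kcal: bell pepper 4.68, orange 1.068, sweet potato 0.1719.
Take 2 servings of bell pepper: uses 50 kcal, +234.0 mg vitamin C (running total 234.0 mg).
Take 3 servings of orange: uses 222 kcal, +237.0 mg vitamin C (running total 471.0 mg).
Take 0.6562 servings of sweet potato: uses 84 kcal, +14.4 mg vitamin C (running total 485.4 mg).
Greedy by best ratio exhausts the calories allowance optimally: 485.4 mg.

485.4 mg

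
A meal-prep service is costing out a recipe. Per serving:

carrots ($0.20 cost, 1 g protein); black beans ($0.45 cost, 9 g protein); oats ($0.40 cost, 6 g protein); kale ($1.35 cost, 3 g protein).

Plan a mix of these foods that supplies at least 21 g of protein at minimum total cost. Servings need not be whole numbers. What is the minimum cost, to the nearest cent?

$1.05

Cost per g of protein: black beans $0.0500, oats $0.0667, carrots $0.2000, kale $0.4500.
With no serving limits, use only black beans: 21 g / 9 g = 2.333 servings × $0.45 = $1.05.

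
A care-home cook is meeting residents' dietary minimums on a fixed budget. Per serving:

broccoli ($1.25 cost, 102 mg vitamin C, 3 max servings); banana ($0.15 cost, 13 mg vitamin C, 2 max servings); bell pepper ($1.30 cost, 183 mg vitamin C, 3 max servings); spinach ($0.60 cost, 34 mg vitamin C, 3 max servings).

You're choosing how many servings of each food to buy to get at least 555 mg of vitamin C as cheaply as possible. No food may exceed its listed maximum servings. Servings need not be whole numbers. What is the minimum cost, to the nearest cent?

$3.97

Cost per mg of vitamin C: bell pepper $0.0071, banana $0.0115, broccoli $0.0123, spinach $0.0176.
Take 3 servings of bell pepper: +549.0 mg vitamin C for $3.90 (total $3.90, still need 6.0 mg).
Take 0.4615 servings of banana: +6.0 mg vitamin C for $0.07 (total $3.97, still need 0.0 mg).
Greedy by cheapest-per-mg is optimal for a single linear constraint, so the minimum cost is $3.97.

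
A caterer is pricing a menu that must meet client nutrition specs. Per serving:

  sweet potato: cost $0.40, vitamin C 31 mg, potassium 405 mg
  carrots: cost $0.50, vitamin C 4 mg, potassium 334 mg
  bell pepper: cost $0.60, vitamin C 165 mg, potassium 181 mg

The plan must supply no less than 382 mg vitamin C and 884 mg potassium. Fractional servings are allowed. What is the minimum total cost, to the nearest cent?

The cheapest plan sits at a corner of the feasible region — with two constraints it uses at most two foods.
sweet potato only: max(382/31, 884/405) = 12.32 servings → $4.93.
carrots only: max(382/4, 884/334) = 95.5 servings → $47.75.
bell pepper only: max(382/165, 884/181) = 4.884 servings → $2.93.
sweet potato + carrots: the both-tight solution has a negative serving — not a feasible corner.
sweet potato + bell pepper with both tight: 1.253 servings and 2.08 servings → $1.75.
carrots + bell pepper with both tight: 1.411 servings and 2.281 servings → $2.07.
So the least-cost plan costs $1.75.

$1.75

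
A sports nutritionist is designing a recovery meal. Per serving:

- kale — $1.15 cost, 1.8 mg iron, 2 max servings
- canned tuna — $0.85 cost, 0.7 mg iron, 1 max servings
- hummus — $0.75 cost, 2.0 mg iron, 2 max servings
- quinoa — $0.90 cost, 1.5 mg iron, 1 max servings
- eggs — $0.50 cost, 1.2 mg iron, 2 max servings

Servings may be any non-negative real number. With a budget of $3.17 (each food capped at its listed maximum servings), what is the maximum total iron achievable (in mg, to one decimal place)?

Iron per dollar: hummus 2.667, eggs 2.4, quinoa 1.667, kale 1.565, canned tuna 0.8235.
Take 2 servings of hummus: spends $1.50, +4.0 mg iron (running total 4.0 mg).
Take 2 servings of eggs: spends $1.00, +2.4 mg iron (running total 6.4 mg).
Take 0.7444 servings of quinoa: spends $0.67, +1.1 mg iron (running total 7.5 mg).
Greedy by best ratio exhausts the cost allowance optimally: 7.5 mg.

7.5 mg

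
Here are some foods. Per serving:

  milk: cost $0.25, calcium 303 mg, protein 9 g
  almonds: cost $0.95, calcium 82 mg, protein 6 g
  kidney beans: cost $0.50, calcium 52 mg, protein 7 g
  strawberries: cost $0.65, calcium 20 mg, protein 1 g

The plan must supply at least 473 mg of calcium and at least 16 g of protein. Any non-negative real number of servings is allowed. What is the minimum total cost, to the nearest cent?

milk only: max(473/303, 16/9) = 1.778 servings → $0.44.
almonds only: max(473/82, 16/6) = 5.768 servings → $5.48.
kidney beans only: max(473/52, 16/7) = 9.096 servings → $4.55.
strawberries only: max(473/20, 16/1) = 23.65 servings → $15.37.
milk + almonds with both tight: 1.413 servings and 0.5472 servings → $0.87.
milk + kidney beans with both tight: 1.5 servings and 0.3575 servings → $0.55.
milk + strawberries with both tight: 1.244 servings and 4.805 servings → $3.43.
almonds + kidney beans with both targets exact would need a negative amount; discard.
almonds + strawberries with both targets exact would need a negative amount; discard.
kidney beans + strawberries: the both-tight solution has a negative serving — not a feasible corner.
So the least-cost plan costs $0.44.

$0.44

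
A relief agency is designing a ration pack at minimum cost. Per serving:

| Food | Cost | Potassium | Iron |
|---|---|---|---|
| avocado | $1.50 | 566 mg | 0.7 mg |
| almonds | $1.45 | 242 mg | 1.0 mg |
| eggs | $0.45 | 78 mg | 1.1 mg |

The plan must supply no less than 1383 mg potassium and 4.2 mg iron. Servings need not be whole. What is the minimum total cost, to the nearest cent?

avocado only: max(1383/566, 4.2/0.7) = 6 servings → $9.00.
almonds only: max(1383/242, 4.2/1.0) = 5.715 servings → $8.29.
eggs only: max(1383/78, 4.2/1.1) = 17.73 servings → $7.98.
avocado + almonds with both tight: 0.9244 servings and 3.553 servings → $6.54.
avocado + eggs with both tight: 2.102 servings and 2.481 servings → $4.27.
almonds + eggs with both targets exact would need a negative amount; discard.
Cheapest feasible corner: $4.27.

$4.27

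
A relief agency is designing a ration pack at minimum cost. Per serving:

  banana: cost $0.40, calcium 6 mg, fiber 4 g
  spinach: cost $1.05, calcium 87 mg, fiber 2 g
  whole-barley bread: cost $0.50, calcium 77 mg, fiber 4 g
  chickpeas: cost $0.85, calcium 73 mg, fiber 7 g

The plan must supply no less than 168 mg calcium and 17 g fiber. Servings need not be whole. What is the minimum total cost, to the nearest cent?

$1.90

banana only: max(168/6, 17/4) = 28 servings → $11.20.
spinach only: max(168/87, 17/2) = 8.5 servings → $8.93.
whole-barley bread only: max(168/77, 17/4) = 4.25 servings → $2.12.
chickpeas only: max(168/73, 17/7) = 2.429 servings → $2.06.
banana + spinach with both tight: 3.402 servings and 1.696 servings → $3.14.
banana + whole-barley bread with both tight: 2.243 servings and 2.007 servings → $1.90.
banana + chickpeas with both tight: 0.26 servings and 2.28 servings → $2.04.
spinach + whole-barley bread with both targets exact would need a negative amount; discard.
spinach + chickpeas: the both-tight solution has a negative serving — not a feasible corner.
whole-barley bread + chickpeas with both targets exact would need a negative amount; discard.
Cheapest feasible corner: $1.90.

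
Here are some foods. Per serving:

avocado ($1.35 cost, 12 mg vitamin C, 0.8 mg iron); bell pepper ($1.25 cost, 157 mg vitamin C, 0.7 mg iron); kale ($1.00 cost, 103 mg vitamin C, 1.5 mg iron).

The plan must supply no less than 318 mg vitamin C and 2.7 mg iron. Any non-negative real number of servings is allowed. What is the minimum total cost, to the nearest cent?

Compare the cost at each extreme point of the feasible region.
avocado only: max(318/12, 2.7/0.8) = 26.5 servings → $35.77.
bell pepper only: max(318/157, 2.7/0.7) = 3.857 servings → $4.82.
kale only: max(318/103, 2.7/1.5) = 3.087 servings → $3.09.
avocado + bell pepper with both tight: 1.718 servings and 1.894 servings → $4.69.
avocado + kale: the both-tight solution has a negative serving — not a feasible corner.
bell pepper + kale with both tight: 1.217 servings and 1.232 servings → $2.75.
The minimum over all feasible corners is $2.75.

$2.75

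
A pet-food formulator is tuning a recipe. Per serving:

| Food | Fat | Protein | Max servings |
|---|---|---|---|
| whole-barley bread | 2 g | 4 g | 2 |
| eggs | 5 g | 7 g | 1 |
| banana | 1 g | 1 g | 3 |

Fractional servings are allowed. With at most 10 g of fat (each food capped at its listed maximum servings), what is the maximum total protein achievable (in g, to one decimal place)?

Protein per g fat: whole-barley bread 2, eggs 1.4, banana 1.
Take 2 servings of whole-barley bread: uses 4 g fat, +8.0 g protein (running total 8.0 g).
Take 1 serving of eggs: uses 5 g fat, +7.0 g protein (running total 15.0 g).
Take 1 serving of banana: uses 1 g fat, +1.0 g protein (running total 16.0 g).
Filling greedily by protein-per-g fat is optimal for one linear limit, giving 16.0 g.

16.0 g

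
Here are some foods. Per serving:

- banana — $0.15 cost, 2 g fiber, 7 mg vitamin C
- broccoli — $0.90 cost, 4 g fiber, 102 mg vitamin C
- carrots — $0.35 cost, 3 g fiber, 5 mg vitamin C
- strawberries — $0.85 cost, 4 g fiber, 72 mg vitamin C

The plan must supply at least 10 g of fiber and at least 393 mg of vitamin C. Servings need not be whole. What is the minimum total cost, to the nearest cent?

For a min-cost LP with two ≥-constraints, a basic feasible solution has at most two positive variables.
banana only: max(10/2, 393/7) = 56.14 servings → $8.42.
broccoli only: max(10/4, 393/102) = 3.853 servings → $3.47.
carrots only: max(10/3, 393/5) = 78.6 servings → $27.51.
strawberries only: max(10/4, 393/72) = 5.458 servings → $4.64.
banana + broccoli: the both-tight solution has a negative serving — not a feasible corner.
banana + carrots with both targets exact would need a negative amount; discard.
banana + strawberries: intersection lies outside the first quadrant.
broccoli + carrots: intersection lies outside the first quadrant.
broccoli + strawberries: the both-tight solution has a negative serving — not a feasible corner.
carrots + strawberries: intersection lies outside the first quadrant.
So the least-cost plan costs $3.47.

$3.47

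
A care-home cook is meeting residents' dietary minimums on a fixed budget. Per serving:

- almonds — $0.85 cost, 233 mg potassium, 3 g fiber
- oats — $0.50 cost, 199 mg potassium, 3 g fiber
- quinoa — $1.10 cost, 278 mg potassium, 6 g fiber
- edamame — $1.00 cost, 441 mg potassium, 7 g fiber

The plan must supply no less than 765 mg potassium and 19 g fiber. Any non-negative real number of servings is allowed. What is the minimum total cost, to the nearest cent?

$2.71

At the optimum either one food covers both requirements or two foods hit both targets exactly; no other combination can be cheaper.
almonds only: max(765/233, 19/3) = 6.333 servings → $5.38.
oats only: max(765/199, 19/3) = 6.333 servings → $3.17.
quinoa only: max(765/278, 19/6) = 3.167 servings → $3.48.
edamame only: max(765/441, 19/7) = 2.714 servings → $2.71.
almonds + oats: the both-tight solution has a negative serving — not a feasible corner.
almonds + quinoa: the both-tight solution has a negative serving — not a feasible corner.
almonds + edamame: the both-tight solution has a negative serving — not a feasible corner.
oats + quinoa: the both-tight solution has a negative serving — not a feasible corner.
oats + edamame: intersection lies outside the first quadrant.
quinoa + edamame with both targets exact would need a negative amount; discard.
Cheapest feasible corner: $2.71.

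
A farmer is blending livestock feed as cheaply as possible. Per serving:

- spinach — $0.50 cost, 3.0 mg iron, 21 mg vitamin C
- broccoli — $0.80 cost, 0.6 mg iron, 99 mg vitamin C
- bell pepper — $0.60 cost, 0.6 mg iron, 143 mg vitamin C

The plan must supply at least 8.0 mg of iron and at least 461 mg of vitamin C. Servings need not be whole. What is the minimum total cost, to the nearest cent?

For a min-cost LP with two ≥-constraints, a basic feasible solution has at most two positive variables.
spinach only: max(8.0/3.0, 461/21) = 21.95 servings → $10.98.
broccoli only: max(8.0/0.6, 461/99) = 13.33 servings → $10.67.
bell pepper only: max(8.0/0.6, 461/143) = 13.33 servings → $8.00.
spinach + broccoli with both tight: 1.812 servings and 4.272 servings → $4.32.
spinach + bell pepper with both tight: 2.083 servings and 2.918 servings → $2.79.
broccoli + bell pepper: the both-tight solution has a negative serving — not a feasible corner.
So the least-cost plan costs $2.79.

$2.79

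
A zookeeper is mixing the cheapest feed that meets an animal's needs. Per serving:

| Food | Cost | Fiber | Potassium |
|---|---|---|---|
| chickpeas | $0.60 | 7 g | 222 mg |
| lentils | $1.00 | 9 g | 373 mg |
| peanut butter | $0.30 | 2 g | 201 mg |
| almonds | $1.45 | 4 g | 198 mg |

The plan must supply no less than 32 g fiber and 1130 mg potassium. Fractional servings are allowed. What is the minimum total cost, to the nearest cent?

Check every corner: each single food scaled to meet both minima, and each pair solved so both constraints bind.
chickpeas only: max(32/7, 1130/222) = 5.09 servings → $3.05.
lentils only: max(32/9, 1130/373) = 3.556 servings → $3.56.
peanut butter only: max(32/2, 1130/201) = 16 servings → $4.80.
almonds only: max(32/4, 1130/198) = 8 servings → $11.60.
chickpeas + lentils with both tight: 2.881 servings and 1.315 servings → $3.04.
chickpeas + peanut butter with both tight: 4.332 servings and 0.837 servings → $2.85.
chickpeas + almonds with both tight: 3.647 servings and 1.618 servings → $4.53.
lentils + peanut butter: intersection lies outside the first quadrant.
lentils + almonds: the both-tight solution has a negative serving — not a feasible corner.
peanut butter + almonds: intersection lies outside the first quadrant.
Cheapest feasible corner: $2.85.

$2.85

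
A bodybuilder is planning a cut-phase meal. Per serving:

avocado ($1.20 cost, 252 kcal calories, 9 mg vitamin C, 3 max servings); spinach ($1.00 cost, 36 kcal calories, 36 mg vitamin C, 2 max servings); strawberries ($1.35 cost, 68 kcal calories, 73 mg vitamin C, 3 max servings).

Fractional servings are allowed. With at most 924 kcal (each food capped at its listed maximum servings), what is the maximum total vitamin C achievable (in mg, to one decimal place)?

Vitamin C per kcal: strawberries 1.074, spinach 1, avocado 0.03571.
Take 3 servings of strawberries: uses 204 kcal, +219.0 mg vitamin C (running total 219.0 mg).
Take 2 servings of spinach: uses 72 kcal, +72.0 mg vitamin C (running total 291.0 mg).
Take 2.571 servings of avocado: uses 648 kcal, +23.1 mg vitamin C (running total 314.1 mg).
Filling greedily by vitamin C-per-kcal is optimal for one linear limit, giving 314.1 mg.

314.1 mg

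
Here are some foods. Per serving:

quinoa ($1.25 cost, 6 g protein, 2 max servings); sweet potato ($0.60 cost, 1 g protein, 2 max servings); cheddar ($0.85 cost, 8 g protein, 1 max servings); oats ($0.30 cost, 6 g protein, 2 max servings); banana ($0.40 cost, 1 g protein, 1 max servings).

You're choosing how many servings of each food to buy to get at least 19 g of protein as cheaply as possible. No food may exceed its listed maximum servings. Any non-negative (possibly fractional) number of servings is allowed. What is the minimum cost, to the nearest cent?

$1.34

Cost per g of protein: oats $0.0500, cheddar $0.1062, quinoa $0.2083, banana $0.4000, sweet potato $0.6000.
Take 2 servings of oats: +12.0 g protein for $0.60 (total $0.60, still need 7.0 g).
Take 0.875 servings of cheddar: +7.0 g protein for $0.74 (total $1.34, still need 0.0 g).
Greedy by cheapest-per-g is optimal for a single linear constraint, so the minimum cost is $1.34.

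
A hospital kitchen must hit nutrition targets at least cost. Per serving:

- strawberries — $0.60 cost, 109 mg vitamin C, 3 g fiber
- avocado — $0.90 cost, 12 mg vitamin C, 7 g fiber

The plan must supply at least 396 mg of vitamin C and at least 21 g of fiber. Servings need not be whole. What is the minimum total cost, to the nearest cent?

$3.44

An LP optimum is at a vertex; with two nutrient constraints at most two foods are used. Check each candidate.
strawberries only: max(396/109, 21/3) = 7 servings → $4.20.
avocado only: max(396/12, 21/7) = 33 servings → $29.70.
strawberries + avocado with both tight: 3.466 servings and 1.514 servings → $3.44.
Cheapest feasible corner: $3.44.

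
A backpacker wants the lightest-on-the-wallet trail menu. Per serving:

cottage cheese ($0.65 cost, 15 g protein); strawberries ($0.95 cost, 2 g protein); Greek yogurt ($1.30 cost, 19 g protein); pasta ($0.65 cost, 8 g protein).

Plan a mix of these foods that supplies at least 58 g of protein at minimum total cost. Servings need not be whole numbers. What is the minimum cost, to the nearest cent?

$2.51

Cost per g of protein: cottage cheese $0.0433, Greek yogurt $0.0684, pasta $0.0813, strawberries $0.4750.
With no serving limits, use only cottage cheese: 58 g / 15 g = 3.867 servings × $0.65 = $2.51.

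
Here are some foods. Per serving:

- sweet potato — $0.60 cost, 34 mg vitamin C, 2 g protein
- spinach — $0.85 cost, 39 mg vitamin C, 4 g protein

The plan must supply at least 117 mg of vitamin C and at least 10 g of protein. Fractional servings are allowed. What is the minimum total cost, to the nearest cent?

For a min-cost LP with two ≥-constraints, a basic feasible solution has at most two positive variables.
sweet potato only: max(117/34, 10/2) = 5 servings → $3.00.
spinach only: max(117/39, 10/4) = 3 servings → $2.55.
sweet potato + spinach with both tight: 1.345 servings and 1.828 servings → $2.36.
Cheapest feasible corner: $2.36.

$2.36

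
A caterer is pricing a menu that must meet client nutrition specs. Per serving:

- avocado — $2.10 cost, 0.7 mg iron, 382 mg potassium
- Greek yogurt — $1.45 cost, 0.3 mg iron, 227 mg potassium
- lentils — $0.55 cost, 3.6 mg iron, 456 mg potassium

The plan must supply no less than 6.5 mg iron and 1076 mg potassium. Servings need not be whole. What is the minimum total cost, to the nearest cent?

avocado only: max(6.5/0.7, 1076/382) = 9.286 servings → $19.50.
Greek yogurt only: max(6.5/0.3, 1076/227) = 21.67 servings → $31.42.
lentils only: max(6.5/3.6, 1076/456) = 2.36 servings → $1.30.
avocado + Greek yogurt with both targets exact would need a negative amount; discard.
avocado + lentils with both tight: 0.8614 servings and 1.638 servings → $2.71.
Greek yogurt + lentils with both tight: 1.337 servings and 1.694 servings → $2.87.
So the least-cost plan costs $1.30.

$1.30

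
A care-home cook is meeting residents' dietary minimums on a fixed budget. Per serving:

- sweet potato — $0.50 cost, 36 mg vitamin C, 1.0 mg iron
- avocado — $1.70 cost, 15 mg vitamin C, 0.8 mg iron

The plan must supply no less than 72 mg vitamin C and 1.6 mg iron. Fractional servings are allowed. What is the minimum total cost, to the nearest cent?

$1.00

sweet potato only: max(72/36, 1.6/1.0) = 2 servings → $1.00.
avocado only: max(72/15, 1.6/0.8) = 4.8 servings → $8.16.
sweet potato + avocado: the both-tight solution has a negative serving — not a feasible corner.
The minimum over all feasible corners is $1.00.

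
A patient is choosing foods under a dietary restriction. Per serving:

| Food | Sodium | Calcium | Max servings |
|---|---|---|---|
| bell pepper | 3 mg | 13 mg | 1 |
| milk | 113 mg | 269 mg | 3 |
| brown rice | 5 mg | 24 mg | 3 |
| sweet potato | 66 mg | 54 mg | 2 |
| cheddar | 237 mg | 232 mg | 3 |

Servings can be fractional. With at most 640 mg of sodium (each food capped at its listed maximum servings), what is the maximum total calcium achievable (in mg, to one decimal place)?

1169.0 mg

Calcium per mg sodium: brown rice 4.8, bell pepper 4.333, milk 2.381, cheddar 0.9789, sweet potato 0.8182.
Take 3 servings of brown rice: uses 15 mg sodium, +72.0 mg calcium (running total 72.0 mg).
Take 1 serving of bell pepper: uses 3 mg sodium, +13.0 mg calcium (running total 85.0 mg).
Take 3 servings of milk: uses 339 mg sodium, +807.0 mg calcium (running total 892.0 mg).
Take 1.194 servings of cheddar: uses 283 mg sodium, +277.0 mg calcium (running total 1169.0 mg).
Greedy by best ratio exhausts the sodium allowance optimally: 1169.0 mg.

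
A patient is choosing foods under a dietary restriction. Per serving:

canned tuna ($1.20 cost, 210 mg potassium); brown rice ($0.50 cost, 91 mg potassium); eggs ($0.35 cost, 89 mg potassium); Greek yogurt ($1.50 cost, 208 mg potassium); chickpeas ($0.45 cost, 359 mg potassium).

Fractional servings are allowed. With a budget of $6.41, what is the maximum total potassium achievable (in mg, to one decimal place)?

Potassium per dollar: chickpeas 797.8, eggs 254.3, brown rice 182, canned tuna 175, Greek yogurt 138.7.
With no serving limits, spend the whole cost allowance on chickpeas: $6.41 / $0.45 × 359 mg = 5113.8 mg.

5113.8 mg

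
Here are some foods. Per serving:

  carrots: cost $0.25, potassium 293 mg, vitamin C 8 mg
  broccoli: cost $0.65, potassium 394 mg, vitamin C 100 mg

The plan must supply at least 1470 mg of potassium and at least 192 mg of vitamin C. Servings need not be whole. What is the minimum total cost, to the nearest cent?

Minimising a linear cost over {potassium ≥ 1470, vitamin C ≥ 192, servings ≥ 0} — the optimum is at a vertex, using one or two foods.
carrots only: max(1470/293, 192/8) = 24 servings → $6.00.
broccoli only: max(1470/394, 192/100) = 3.731 servings → $2.43.
carrots + broccoli with both tight: 2.729 servings and 1.702 servings → $1.79.
So the least-cost plan costs $1.79.

$1.79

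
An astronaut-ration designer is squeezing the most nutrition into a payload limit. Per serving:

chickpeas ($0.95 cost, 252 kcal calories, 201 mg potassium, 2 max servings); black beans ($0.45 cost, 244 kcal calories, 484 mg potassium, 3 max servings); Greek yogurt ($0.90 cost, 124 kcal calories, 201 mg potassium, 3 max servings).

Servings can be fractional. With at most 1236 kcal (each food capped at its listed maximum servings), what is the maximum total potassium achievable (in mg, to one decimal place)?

2160.3 mg

Potassium per kcal: black beans 1.984, Greek yogurt 1.621, chickpeas 0.7976.
Take 3 servings of black beans: uses 732 kcal, +1452.0 mg potassium (running total 1452.0 mg).
Take 3 servings of Greek yogurt: uses 372 kcal, +603.0 mg potassium (running total 2055.0 mg).
Take 0.5238 servings of chickpeas: uses 132 kcal, +105.3 mg potassium (running total 2160.3 mg).
Greedy by best ratio exhausts the calories allowance optimally: 2160.3 mg.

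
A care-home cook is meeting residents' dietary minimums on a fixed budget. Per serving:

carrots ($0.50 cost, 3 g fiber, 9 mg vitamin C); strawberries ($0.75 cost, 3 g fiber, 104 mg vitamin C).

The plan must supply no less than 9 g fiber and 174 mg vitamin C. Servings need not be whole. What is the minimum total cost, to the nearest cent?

$1.89

Check every corner: each single food scaled to meet both minima, and each pair solved so both constraints bind.
carrots only: max(9/3, 174/9) = 19.33 servings → $9.67.
strawberries only: max(9/3, 174/104) = 3 servings → $2.25.
carrots + strawberries with both tight: 1.453 servings and 1.547 servings → $1.89.
The minimum over all feasible corners is $1.89.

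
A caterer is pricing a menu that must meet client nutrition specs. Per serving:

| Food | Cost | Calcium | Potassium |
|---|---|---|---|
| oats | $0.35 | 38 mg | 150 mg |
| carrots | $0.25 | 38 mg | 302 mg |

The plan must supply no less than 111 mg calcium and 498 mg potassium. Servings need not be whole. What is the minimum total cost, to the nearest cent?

$0.73

Minimising a linear cost over {calcium ≥ 111, potassium ≥ 498, servings ≥ 0} — the optimum is at a vertex, using one or two foods.
oats only: max(111/38, 498/150) = 3.32 servings → $1.16.
carrots only: max(111/38, 498/302) = 2.921 servings → $0.73.
oats + carrots with both tight: 2.527 servings and 0.3937 servings → $0.98.
So the least-cost plan costs $0.73.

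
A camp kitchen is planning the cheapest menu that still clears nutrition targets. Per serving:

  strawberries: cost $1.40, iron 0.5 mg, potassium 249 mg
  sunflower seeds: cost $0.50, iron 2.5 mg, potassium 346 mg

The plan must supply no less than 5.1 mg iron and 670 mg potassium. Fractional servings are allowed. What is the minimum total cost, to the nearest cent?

Check every corner: each single food scaled to meet both minima, and each pair solved so both constraints bind.
strawberries only: max(5.1/0.5, 670/249) = 10.2 servings → $14.28.
sunflower seeds only: max(5.1/2.5, 670/346) = 2.04 servings → $1.02.
strawberries + sunflower seeds with both targets exact would need a negative amount; discard.
The minimum over all feasible corners is $1.02.

$1.02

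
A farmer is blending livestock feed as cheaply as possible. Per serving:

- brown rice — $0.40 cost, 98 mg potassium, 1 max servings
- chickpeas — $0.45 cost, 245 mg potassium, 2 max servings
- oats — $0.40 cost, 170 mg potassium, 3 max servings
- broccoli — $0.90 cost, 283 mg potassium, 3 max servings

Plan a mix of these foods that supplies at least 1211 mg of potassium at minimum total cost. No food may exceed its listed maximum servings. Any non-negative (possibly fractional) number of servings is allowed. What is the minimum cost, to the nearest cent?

Cost per mg of potassium: chickpeas $0.0018, oats $0.0024, broccoli $0.0032, brown rice $0.0041.
Take 2 servings of chickpeas: +490.0 mg potassium for $0.90 (total $0.90, still need 721.0 mg).
Take 3 servings of oats: +510.0 mg potassium for $1.20 (total $2.10, still need 211.0 mg).
Take 0.7456 servings of broccoli: +211.0 mg potassium for $0.67 (total $2.77, still need 0.0 mg).
Filling from the cheapest source first is optimal under one linear minimum: $2.77.

$2.77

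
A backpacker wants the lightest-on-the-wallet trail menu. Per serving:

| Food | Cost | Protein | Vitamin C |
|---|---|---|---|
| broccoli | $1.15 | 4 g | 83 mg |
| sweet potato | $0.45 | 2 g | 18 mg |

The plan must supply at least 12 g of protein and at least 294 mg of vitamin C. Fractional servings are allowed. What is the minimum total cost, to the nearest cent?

This is a tiny linear program; its minimum lies at a vertex of the feasible set. List the vertices and price them.
broccoli only: max(12/4, 294/83) = 3.542 servings → $4.07.
sweet potato only: max(12/2, 294/18) = 16.33 servings → $7.35.
broccoli + sweet potato with both targets exact would need a negative amount; discard.
Cheapest feasible corner: $4.07.

$4.07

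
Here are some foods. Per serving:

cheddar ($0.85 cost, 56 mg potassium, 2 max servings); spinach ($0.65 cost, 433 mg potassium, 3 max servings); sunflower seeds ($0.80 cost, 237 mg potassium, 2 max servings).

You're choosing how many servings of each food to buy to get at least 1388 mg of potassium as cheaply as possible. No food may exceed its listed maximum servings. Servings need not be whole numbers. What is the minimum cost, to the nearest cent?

Cost per mg of potassium: spinach $0.0015, sunflower seeds $0.0034, cheddar $0.0152.
Take 3 servings of spinach: +1299.0 mg potassium for $1.95 (total $1.95, still need 89.0 mg).
Take 0.3755 servings of sunflower seeds: +89.0 mg potassium for $0.30 (total $2.25, still need 0.0 mg).
Greedy by cheapest-per-mg is optimal for a single linear constraint, so the minimum cost is $2.25.

$2.25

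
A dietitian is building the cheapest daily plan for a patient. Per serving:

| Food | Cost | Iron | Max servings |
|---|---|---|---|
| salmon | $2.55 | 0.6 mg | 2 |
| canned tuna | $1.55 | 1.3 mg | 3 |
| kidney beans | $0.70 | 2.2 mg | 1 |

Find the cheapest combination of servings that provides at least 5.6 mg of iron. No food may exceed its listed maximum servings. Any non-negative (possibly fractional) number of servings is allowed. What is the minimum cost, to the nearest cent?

Cost per mg of iron: kidney beans $0.3182, canned tuna $1.1923, salmon $4.2500.
Take 1 serving of kidney beans: +2.2 mg iron for $0.70 (total $0.70, still need 3.4 mg).
Take 2.615 servings of canned tuna: +3.4 mg iron for $4.05 (total $4.75, still need 0.0 mg).
Filling from the cheapest source first is optimal under one linear minimum: $4.75.

$4.75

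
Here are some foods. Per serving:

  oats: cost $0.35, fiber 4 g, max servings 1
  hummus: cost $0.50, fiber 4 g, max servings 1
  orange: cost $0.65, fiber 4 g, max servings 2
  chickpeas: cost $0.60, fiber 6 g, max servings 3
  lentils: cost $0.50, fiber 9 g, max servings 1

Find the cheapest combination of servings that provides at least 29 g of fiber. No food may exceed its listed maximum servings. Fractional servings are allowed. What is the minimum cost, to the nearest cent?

$2.45

Cost per g of fiber: lentils $0.0556, oats $0.0875, chickpeas $0.1000, hummus $0.1250, orange $0.1625.
Take 1 serving of lentils: +9.0 g fiber for $0.50 (total $0.50, still need 20.0 g).
Take 1 serving of oats: +4.0 g fiber for $0.35 (total $0.85, still need 16.0 g).
Take 2.667 servings of chickpeas: +16.0 g fiber for $1.60 (total $2.45, still need 0.0 g).
Filling from the cheapest source first is optimal under one linear minimum: $2.45.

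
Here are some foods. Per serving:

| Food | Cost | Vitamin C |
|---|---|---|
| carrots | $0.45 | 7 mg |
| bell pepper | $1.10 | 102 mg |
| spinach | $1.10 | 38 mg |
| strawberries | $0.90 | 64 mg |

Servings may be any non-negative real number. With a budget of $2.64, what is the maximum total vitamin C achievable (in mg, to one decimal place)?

244.8 mg

Vitamin C per dollar: bell pepper 92.73, strawberries 71.11, spinach 34.55, carrots 15.56.
With no serving limits, spend the whole cost allowance on bell pepper: $2.64 / $1.10 × 102 mg = 244.8 mg.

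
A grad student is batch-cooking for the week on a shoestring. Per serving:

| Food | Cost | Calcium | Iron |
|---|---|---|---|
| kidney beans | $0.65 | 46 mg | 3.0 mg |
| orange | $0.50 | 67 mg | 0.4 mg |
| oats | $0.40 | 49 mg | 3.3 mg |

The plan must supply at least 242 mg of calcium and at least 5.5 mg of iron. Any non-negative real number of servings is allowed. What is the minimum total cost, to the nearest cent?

$1.85

Compare the cost at each extreme point of the feasible region.
kidney beans only: max(242/46, 5.5/3.0) = 5.261 servings → $3.42.
orange only: max(242/67, 5.5/0.4) = 13.75 servings → $6.88.
oats only: max(242/49, 5.5/3.3) = 4.939 servings → $1.98.
kidney beans + orange with both tight: 1.488 servings and 2.59 servings → $2.26.
kidney beans + oats with both targets exact would need a negative amount; discard.
orange + oats with both tight: 2.626 servings and 1.348 servings → $1.85.
So the least-cost plan costs $1.85.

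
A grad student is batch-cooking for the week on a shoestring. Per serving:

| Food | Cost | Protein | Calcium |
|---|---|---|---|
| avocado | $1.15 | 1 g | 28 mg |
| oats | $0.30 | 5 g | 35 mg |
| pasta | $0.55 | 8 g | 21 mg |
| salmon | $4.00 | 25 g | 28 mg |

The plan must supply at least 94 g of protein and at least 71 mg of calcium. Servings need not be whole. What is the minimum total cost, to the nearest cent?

$5.64

An LP optimum is at a vertex; with two nutrient constraints at most two foods are used. Check each candidate.
avocado only: max(94/1, 71/28) = 94 servings → $108.10.
oats only: max(94/5, 71/35) = 18.8 servings → $5.64.
pasta only: max(94/8, 71/21) = 11.75 servings → $6.46.
salmon only: max(94/25, 71/28) = 3.76 servings → $15.04.
avocado + oats: intersection lies outside the first quadrant.
avocado + pasta with both targets exact would need a negative amount; discard.
avocado + salmon: intersection lies outside the first quadrant.
oats + pasta with both targets exact would need a negative amount; discard.
oats + salmon with both targets exact would need a negative amount; discard.
pasta + salmon: the both-tight solution has a negative serving — not a feasible corner.
So the least-cost plan costs $5.64.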